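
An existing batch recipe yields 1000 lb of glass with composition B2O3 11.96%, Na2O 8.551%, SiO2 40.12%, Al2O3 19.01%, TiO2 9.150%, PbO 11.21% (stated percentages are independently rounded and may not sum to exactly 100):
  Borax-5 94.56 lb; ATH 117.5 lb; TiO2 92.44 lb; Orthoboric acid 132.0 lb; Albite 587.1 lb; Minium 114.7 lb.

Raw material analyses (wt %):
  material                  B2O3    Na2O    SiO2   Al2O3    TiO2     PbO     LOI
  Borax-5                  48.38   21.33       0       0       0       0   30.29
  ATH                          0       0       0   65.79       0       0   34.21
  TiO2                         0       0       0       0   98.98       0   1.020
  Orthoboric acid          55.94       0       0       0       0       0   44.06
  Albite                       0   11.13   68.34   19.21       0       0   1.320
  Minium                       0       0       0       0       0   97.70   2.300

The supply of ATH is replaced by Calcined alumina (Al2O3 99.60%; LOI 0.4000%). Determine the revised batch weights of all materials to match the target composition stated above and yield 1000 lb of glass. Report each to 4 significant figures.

Revised batch per 1000 lb glass:
  Borax-5: 94.56 lb
  Calcined alumina: 77.64 lb
  TiO2: 92.44 lb
  Orthoboric acid: 132.0 lb
  Albite: 587.1 lb
  Minium: 114.7 lb
Total batch = 1098 lb; LOI loss = 98.44 lb

In-progress results appear, rounded to four significant digits, within the worked lines — all arithmetic maintains full precision at every stage; every reported figure is rounded only once — derived quantities, which include LOI, net glass mass, the six compositions, the totals, the yield, are re-derived in full float precision, exactly as shown in the problem or answer text, starting from the weights per 1000 lb of glass.
Target masses of each oxide per 1000 lb glass:
  B2O3: 11.96% × 1000 = 119.6 lb
  Na2O: 8.551% × 1000 = 85.51 lb
  SiO2: 40.12% × 1000 = 401.2 lb
  Al2O3: 19.01% × 1000 = 190.1 lb
  TiO2: 9.150% × 1000 = 91.50 lb
  PbO: 11.21% × 1000 = 112.1 lb
A balance pass over the oxides, applying the batch weights above, on the stated basis (summed amounts equal target values up to rounding of the answer):
  B2O3: 94.56·0.4838 + 132.0·0.5594 = 119.6 lb (target 119.6 lb)
  Na2O: 94.56·0.2133 + 587.1·0.1113 = 85.51 lb (target 85.51 lb)
  SiO2: 587.1·0.6834 = 401.2 lb (target 401.2 lb)
  Al2O3: 77.64·0.9960 + 587.1·0.1921 = 190.1 lb (target 190.1 lb)
  TiO2: 92.44·0.9898 = 91.50 lb (target 91.50 lb)
  PbO: 114.7·0.9770 = 112.1 lb (target 112.1 lb)
Glass-mass closure: total charge less LOI = 1000 lb (the Σ of target masses is 1000 lb; against the stated basis, 1000 lb — rounding explains the deltas).
Summing the batch: Σ batch = 1098 lb; loss to ignition Σ batch·LOI = 98.44 lb; the yield ratio, glass ÷ batch: 91.04%.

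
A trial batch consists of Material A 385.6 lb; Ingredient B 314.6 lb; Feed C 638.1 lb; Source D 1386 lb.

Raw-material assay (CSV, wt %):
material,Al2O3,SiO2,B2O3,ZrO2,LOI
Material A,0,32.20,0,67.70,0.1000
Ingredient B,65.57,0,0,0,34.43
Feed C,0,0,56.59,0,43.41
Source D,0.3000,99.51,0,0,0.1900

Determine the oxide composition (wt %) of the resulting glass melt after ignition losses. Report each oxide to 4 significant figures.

Glass mass = 2336 lb (batch 2724 − LOI 388.3).
Composition: Al2O3 9.009%, SiO2 64.36%, B2O3 15.46%, ZrO2 11.18%

All internal work maintains full float precision at every stage — rounding to four significant digits extends to each working value as displayed — each reported result takes just one rounding. Derived quantities, including the yield, the totals, ignition loss, glass mass, four oxide percentages, are recomputed using the weight values for 2336 lb of glass at full precision exactly as shown in the question or the answer.
Oxide masses out of the charge:
  Al2O3: 314.6·0.6557 + 1386·0.003000 = 210.4 lb
  SiO2: 385.6·0.3220 + 1386·0.9951 = 1503 lb
  B2O3: 638.1·0.5659 = 361.1 lb
  ZrO2: 385.6·0.6770 = 261.1 lb
LOI: 385.6·0.001000 + 314.6·0.3443 + 638.1·0.4341 + 1386·0.001900 = 388.3 lb
Glass = total batch minus LOI = 2724 − 388.3 = 2336 lb (equal to the oxide-mass sum)
each wt % is 100 × oxide ÷ glass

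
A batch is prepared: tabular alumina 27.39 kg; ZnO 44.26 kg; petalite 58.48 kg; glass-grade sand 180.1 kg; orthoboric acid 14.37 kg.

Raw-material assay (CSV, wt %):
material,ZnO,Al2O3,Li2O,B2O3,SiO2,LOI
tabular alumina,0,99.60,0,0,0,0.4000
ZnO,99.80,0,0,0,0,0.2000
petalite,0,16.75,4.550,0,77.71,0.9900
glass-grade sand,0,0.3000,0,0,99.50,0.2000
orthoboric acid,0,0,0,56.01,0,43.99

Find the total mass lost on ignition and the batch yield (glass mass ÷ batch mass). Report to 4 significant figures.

Every computation keeps exact precision at every stage. Rounding to four significant digits applies to each mid-chain value as displayed. Every reported number is rounded just once — derived quantities (LOI, the yield, the five compositions, the totals, net glass mass) are re-derived using the weight values per 317.1 kg of glass in full float precision exactly as printed in question or answer.
LOI of each material in turn:
  tabular alumina: 27.39 × 0.004000 = 0.1096 kg
  ZnO: 44.26 × 0.002000 = 0.08852 kg
  petalite: 58.48 × 0.009900 = 0.5790 kg
  glass-grade sand: 180.1 × 0.002000 = 0.3602 kg
  orthoboric acid: 14.37 × 0.4399 = 6.321 kg
Total LOI = 7.459 kg
Glass = batch − LOI = 324.6 − 7.459 = 317.1 kg

LOI loss = 7.459 kg; glass = 317.1 kg; yield = 97.70%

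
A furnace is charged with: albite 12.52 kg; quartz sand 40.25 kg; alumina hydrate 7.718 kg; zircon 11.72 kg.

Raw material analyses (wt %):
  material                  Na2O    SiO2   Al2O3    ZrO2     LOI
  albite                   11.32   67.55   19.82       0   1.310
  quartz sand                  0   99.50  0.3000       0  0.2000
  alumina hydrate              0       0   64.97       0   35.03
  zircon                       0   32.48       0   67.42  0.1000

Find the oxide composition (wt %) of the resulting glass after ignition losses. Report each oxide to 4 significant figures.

Glass mass = 69.25 kg (batch 72.21 − LOI 2.960).
Composition: Na2O 2.047%, SiO2 75.54%, Al2O3 11.00%, ZrO2 11.41%

In-progress results are printed, rounded to 4 significant digits, in the working — all arithmetic carries exact precision in all steps. Exactly one rounding lands on each reported figure; derived quantities are computed from the batch weights at 69.25 kg of glass at full precision (glass mass, four oxide percentages, totals, yield, ignition loss) as they appear in the problem or the answer.
Delivered oxide masses:
  Na2O: 12.52·0.1132 = 1.417 kg
  SiO2: 12.52·0.6755 + 40.25·0.9950 + 11.72·0.3248 = 52.31 kg
  Al2O3: 12.52·0.1982 + 40.25·0.003000 + 7.718·0.6497 = 7.617 kg
  ZrO2: 11.72·0.6742 = 7.902 kg
LOI: 12.52·0.01310 + 40.25·0.002000 + 7.718·0.3503 + 11.72·0.001000 = 2.960 kg
The glass mass, total less LOI, = 72.21 − 2.960 = 69.25 kg (equal to the oxide-mass sum)
each oxide over glass, ×100, is wt %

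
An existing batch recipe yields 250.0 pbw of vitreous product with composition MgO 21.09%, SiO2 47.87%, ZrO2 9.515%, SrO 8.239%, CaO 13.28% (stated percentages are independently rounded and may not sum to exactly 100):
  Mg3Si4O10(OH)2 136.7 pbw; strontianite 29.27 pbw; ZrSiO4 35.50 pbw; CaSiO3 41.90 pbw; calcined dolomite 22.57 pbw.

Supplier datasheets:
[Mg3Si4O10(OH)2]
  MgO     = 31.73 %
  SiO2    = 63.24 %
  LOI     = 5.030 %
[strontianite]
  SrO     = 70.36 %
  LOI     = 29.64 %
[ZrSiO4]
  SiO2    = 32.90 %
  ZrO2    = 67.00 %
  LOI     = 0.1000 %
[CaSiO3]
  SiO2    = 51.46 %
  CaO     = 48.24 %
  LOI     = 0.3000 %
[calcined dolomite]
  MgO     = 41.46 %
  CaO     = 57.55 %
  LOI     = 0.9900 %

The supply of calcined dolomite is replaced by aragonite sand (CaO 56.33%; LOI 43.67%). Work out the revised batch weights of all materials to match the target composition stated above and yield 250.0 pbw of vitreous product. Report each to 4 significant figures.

Each numeric step carries full float precision at every stage. Working values appear, with 4-significant-figure rounding, alongside each step. Exactly one rounding is applied to each reported value; all derived quantities are carried starting from the weights on 250.0 pbw of glass in exact precision (the yield, totals, LOI, the five compositions, glass mass) as set out in either problem or answer.
Per-oxide target masses for 250.0 pbw vitreous product:
  MgO: 21.09% × 250.0 = 52.72 pbw
  SiO2: 47.87% × 250.0 = 119.7 pbw
  ZrO2: 9.515% × 250.0 = 23.79 pbw
  SrO: 8.239% × 250.0 = 20.60 pbw
  CaO: 13.28% × 250.0 = 33.20 pbw
Oxide-by-oxide audit given the weights on record, under the basis named above (target by target, the sums agree once rounding is allowed for):
  MgO: 166.2·0.3173 = 52.74 pbw (target 52.72 pbw)
  SiO2: 166.2·0.6324 + 35.50·0.3290 + 5.655·0.5146 = 119.7 pbw (target 119.7 pbw)
  ZrO2: 35.50·0.6700 = 23.79 pbw (target 23.79 pbw)
  SrO: 29.27·0.7036 = 20.59 pbw (target 20.60 pbw)
  CaO: 5.655·0.4824 + 54.10·0.5633 = 33.20 pbw (target 33.20 pbw)
Glass-mass closure: total batch − LOI = 250.0 pbw (per-oxide target masses sum to 250.0 pbw; stated basis 250.0 pbw — a pure rounding effect).
Adding the batch up: Σ batch = 290.7 pbw; Σ batch·LOI gives LOI loss = 40.71 pbw; the yield ratio, glass ÷ batch: 86.00%.

Revised batch per 250.0 pbw vitreous product:
  Mg3Si4O10(OH)2: 166.2 pbw
  strontianite: 29.27 pbw
  ZrSiO4: 35.50 pbw
  CaSiO3: 5.655 pbw
  aragonite sand: 54.10 pbw
Total batch = 290.7 pbw; LOI loss = 40.71 pbw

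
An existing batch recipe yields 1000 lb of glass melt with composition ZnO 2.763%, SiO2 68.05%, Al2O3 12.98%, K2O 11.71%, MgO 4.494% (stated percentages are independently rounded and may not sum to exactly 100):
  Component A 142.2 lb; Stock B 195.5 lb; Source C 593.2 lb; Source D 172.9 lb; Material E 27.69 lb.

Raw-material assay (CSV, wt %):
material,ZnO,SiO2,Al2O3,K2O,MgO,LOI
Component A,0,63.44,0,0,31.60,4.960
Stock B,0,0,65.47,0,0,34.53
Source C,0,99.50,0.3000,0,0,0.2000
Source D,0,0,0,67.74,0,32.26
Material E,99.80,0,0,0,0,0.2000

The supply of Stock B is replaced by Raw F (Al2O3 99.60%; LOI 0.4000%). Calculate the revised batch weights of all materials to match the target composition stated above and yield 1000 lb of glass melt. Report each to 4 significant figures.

In-progress results appear (rounded to 4 significant figures) on the page. All arithmetic maintains full precision end to end. Every reported figure is rounded just once; the derived quantities are carried from the weighed amounts for 1000 lb of glass at full float precision (the totals, five oxide percentages, the yield, glass mass, ignition loss) exactly as shown in the question or the answer.
The oxide mass targets at 1000 lb glass melt:
  ZnO: 2.763% × 1000 = 27.63 lb
  SiO2: 68.05% × 1000 = 680.5 lb
  Al2O3: 12.98% × 1000 = 129.8 lb
  K2O: 11.71% × 1000 = 117.1 lb
  MgO: 4.494% × 1000 = 44.94 lb
Sums-versus-targets review on the weights just shown, versus the basis set out (sum by sum, the targets are met exact up to rounding of places):
  ZnO: 27.69·0.9980 = 27.63 lb (target 27.63 lb)
  SiO2: 142.2·0.6344 + 593.2·0.9950 = 680.4 lb (target 680.5 lb)
  Al2O3: 128.5·0.9960 + 593.2·0.003000 = 129.8 lb (target 129.8 lb)
  K2O: 172.9·0.6774 = 117.1 lb (target 117.1 lb)
  MgO: 142.2·0.3160 = 44.94 lb (target 44.94 lb)
Auditing the glass mass value: net batch after ignition = 999.9 lb (per-oxide target masses sum to 1000 lb; versus the stated basis of 1000 lb — deltas are rounding alone).
Adding the batch up: Σ batch = 1064 lb; LOI removed, Σ of batch·LOI: 64.59 lb; yield: glass divided by total = 93.93%.

Revised batch per 1000 lb glass melt:
  Component A: 142.2 lb
  Raw F: 128.5 lb
  Source C: 593.2 lb
  Source D: 172.9 lb
  Material E: 27.69 lb
Total batch = 1064 lb; LOI loss = 64.59 lb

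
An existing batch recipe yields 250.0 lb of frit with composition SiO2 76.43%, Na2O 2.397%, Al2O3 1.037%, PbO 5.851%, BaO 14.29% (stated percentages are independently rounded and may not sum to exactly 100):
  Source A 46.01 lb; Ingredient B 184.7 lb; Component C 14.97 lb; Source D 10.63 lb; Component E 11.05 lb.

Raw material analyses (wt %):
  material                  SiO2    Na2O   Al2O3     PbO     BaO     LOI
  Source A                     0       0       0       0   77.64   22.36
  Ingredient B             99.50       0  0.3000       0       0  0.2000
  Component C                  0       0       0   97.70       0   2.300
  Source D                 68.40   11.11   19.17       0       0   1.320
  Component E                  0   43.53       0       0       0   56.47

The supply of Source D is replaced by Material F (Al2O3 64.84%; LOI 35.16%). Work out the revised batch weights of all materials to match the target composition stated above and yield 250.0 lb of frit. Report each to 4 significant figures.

Revised batch per 250.0 lb frit:
  Source A: 46.01 lb
  Ingredient B: 192.0 lb
  Component C: 14.97 lb
  Material F: 3.110 lb
  Component E: 13.77 lb
Total batch = 269.9 lb; LOI loss = 19.89 lb

In-progress results appear, rounded to four significant figures, as written — the whole derivation keeps full float precision throughout — every reported number is rounded just once — derived quantities, which include the five compositions, the totals, the yield, net glass mass, ignition loss, are recomputed at full float precision, as quoted within the problem or answer text, from the weighed amounts at 250.0 lb of glass.
The oxide mass targets at 250.0 lb frit:
  SiO2: 76.43% × 250.0 = 191.1 lb
  Na2O: 2.397% × 250.0 = 5.992 lb
  Al2O3: 1.037% × 250.0 = 2.592 lb
  PbO: 5.851% × 250.0 = 14.63 lb
  BaO: 14.29% × 250.0 = 35.72 lb
Verifying the oxide balance from the weights as reported, per the basis as stated (every target is met by its sum net of answer rounding effects):
  SiO2: 192.0·0.9950 = 191.0 lb (target 191.1 lb)
  Na2O: 13.77·0.4353 = 5.994 lb (target 5.992 lb)
  Al2O3: 192.0·0.003000 + 3.110·0.6484 = 2.593 lb (target 2.592 lb)
  PbO: 14.97·0.9770 = 14.63 lb (target 14.63 lb)
  BaO: 46.01·0.7764 = 35.72 lb (target 35.72 lb)
Glass mass check: batch total minus LOI = 250.0 lb (targets for the oxides total 250.0 lb; stated basis 250.0 lb — deltas are rounding alone).
Batch total: Σ batch = 269.9 lb; the LOI term Σ batch·LOI equals 19.89 lb; yield = glass ÷ total batch = 92.63%.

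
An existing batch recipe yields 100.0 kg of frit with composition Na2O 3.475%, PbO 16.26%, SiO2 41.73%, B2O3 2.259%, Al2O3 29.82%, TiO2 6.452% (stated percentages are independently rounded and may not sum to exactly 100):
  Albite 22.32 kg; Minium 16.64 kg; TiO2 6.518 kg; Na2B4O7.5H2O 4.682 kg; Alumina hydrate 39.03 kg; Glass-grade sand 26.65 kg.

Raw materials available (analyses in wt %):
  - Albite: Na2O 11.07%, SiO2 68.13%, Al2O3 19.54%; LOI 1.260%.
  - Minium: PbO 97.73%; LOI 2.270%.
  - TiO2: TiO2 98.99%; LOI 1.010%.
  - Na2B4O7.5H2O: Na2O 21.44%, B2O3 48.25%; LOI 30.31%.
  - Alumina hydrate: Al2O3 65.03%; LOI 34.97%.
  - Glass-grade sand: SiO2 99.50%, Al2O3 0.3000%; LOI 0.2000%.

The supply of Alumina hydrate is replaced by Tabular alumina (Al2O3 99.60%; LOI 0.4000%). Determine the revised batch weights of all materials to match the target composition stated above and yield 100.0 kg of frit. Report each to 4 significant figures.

The intermediate values are shown, with 4-significant-figure rounding, within the worked lines — the working math holds full precision all the way through — each reported result undergoes a single rounding; derived quantities are re-derived from the weighed amounts for 100.0 kg of glass in exact precision (yield, glass mass, ignition loss, the six compositions, totals) exactly as printed in the question or the answer.
Oxide-by-oxide targets in 100.0 kg frit:
  Na2O: 3.475% × 100.0 = 3.475 kg
  PbO: 16.26% × 100.0 = 16.26 kg
  SiO2: 41.73% × 100.0 = 41.73 kg
  B2O3: 2.259% × 100.0 = 2.259 kg
  Al2O3: 29.82% × 100.0 = 29.82 kg
  TiO2: 6.452% × 100.0 = 6.452 kg
Sums-versus-targets review given the weights on record, on the stated basis (sum by sum, the targets are met exact up to rounding of places):
  Na2O: 22.32·0.1107 + 4.682·0.2144 = 3.475 kg (target 3.475 kg)
  PbO: 16.64·0.9773 = 16.26 kg (target 16.26 kg)
  SiO2: 22.32·0.6813 + 26.65·0.9950 = 41.72 kg (target 41.73 kg)
  B2O3: 4.682·0.4825 = 2.259 kg (target 2.259 kg)
  Al2O3: 22.32·0.1954 + 25.48·0.9960 + 26.65·0.003000 = 29.82 kg (target 29.82 kg)
  TiO2: 6.518·0.9899 = 6.452 kg (target 6.452 kg)
Glass-mass bookkeeping: total batch − LOI = 99.99 kg (per-oxide target masses sum to 100.0 kg; basis as stated: 100.0 kg — rounding explains the deltas).
Summing the batch: Σ batch = 102.3 kg; Σ batch·LOI gives LOI loss = 2.299 kg; as yield: glass ÷ batch → 97.75%.

Revised batch per 100.0 kg frit:
  Albite: 22.32 kg
  Minium: 16.64 kg
  TiO2: 6.518 kg
  Na2B4O7.5H2O: 4.682 kg
  Tabular alumina: 25.48 kg
  Glass-grade sand: 26.65 kg
Total batch = 102.3 kg; LOI loss = 2.299 kg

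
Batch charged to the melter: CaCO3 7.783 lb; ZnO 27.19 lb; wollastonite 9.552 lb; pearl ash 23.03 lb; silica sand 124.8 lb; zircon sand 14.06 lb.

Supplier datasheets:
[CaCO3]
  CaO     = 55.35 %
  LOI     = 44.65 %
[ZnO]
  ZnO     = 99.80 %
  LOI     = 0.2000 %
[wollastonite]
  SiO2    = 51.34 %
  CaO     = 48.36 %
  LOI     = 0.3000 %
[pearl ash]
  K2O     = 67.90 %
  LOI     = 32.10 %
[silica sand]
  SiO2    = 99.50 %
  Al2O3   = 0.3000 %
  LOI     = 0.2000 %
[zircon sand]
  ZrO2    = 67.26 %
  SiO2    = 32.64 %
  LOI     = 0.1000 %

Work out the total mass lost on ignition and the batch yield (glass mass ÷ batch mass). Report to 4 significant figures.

LOI loss = 11.21 lb; glass = 195.2 lb; yield = 94.57%

Rounding to four significant digits extends to every in-between result as displayed; the whole derivation holds exact precision from first step to last; each reported result takes a single rounding. Derived quantities, including the six compositions, net glass mass, yield, the totals, ignition loss, are re-derived starting from the weights on 195.2 lb of glass in full precision as set out in the problem or the answer.
Each material's LOI contribution:
  CaCO3: 7.783 × 0.4465 = 3.475 lb
  ZnO: 27.19 × 0.002000 = 0.05438 lb
  wollastonite: 9.552 × 0.003000 = 0.02866 lb
  pearl ash: 23.03 × 0.3210 = 7.393 lb
  silica sand: 124.8 × 0.002000 = 0.2496 lb
  zircon sand: 14.06 × 0.001000 = 0.01406 lb
Total LOI = 11.21 lb
Glass = batch − LOI = 206.4 − 11.21 = 195.2 lb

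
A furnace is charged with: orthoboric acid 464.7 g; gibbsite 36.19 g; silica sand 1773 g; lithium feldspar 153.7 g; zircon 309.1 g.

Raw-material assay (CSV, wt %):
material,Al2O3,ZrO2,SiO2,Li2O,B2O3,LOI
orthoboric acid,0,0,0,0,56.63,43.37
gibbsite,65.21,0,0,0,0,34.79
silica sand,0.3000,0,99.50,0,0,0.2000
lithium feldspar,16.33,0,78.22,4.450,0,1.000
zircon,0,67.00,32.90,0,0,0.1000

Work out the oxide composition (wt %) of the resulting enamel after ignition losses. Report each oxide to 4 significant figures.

Intermediates are shown with 4-significant-figure rounding in the printout — all internal work carries full float precision throughout — each reported figure takes just one rounding — derived quantities (yield, the totals, five oxide percentages, net glass mass, LOI) are rebuilt in exact precision from the weighed amounts at 2517 g of glass, exactly as printed in the problem or answer text.
Oxide masses out of the charge:
  Al2O3: 36.19·0.6521 + 1773·0.003000 + 153.7·0.1633 = 54.02 g
  ZrO2: 309.1·0.6700 = 207.1 g
  SiO2: 1773·0.9950 + 153.7·0.7822 + 309.1·0.3290 = 1986 g
  Li2O: 153.7·0.04450 = 6.840 g
  B2O3: 464.7·0.5663 = 263.2 g
LOI: 464.7·0.4337 + 36.19·0.3479 + 1773·0.002000 + 153.7·0.01000 + 309.1·0.001000 = 219.5 g
Net of LOI, the glass mass = 2737 − 219.5 = 2517 g (matching Σ of the oxides)
percent by weight: oxide/glass ×100

Glass mass = 2517 g (batch 2737 − LOI 219.5).
Composition: Al2O3 2.146%, ZrO2 8.227%, SiO2 78.90%, Li2O 0.2717%, B2O3 10.45%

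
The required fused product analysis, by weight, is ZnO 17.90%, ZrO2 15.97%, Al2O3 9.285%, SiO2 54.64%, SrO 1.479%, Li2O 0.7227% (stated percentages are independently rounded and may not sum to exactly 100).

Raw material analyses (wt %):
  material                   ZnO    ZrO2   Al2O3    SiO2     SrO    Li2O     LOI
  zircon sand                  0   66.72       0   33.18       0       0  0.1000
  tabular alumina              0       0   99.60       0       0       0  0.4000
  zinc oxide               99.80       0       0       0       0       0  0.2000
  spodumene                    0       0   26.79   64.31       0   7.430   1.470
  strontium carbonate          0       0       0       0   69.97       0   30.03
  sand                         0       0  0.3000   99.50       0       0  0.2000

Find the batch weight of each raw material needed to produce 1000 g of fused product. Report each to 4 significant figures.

Batch per 1000 g fused product:
  zircon sand: 239.4 g
  tabular alumina: 65.84 g
  zinc oxide: 179.4 g
  spodumene: 97.27 g
  strontium carbonate: 21.14 g
  sand: 406.5 g
Total batch = 1010 g; LOI loss = 9.453 g; yield = 99.06%

All arithmetic holds full float precision in every operation; in-progress results are printed rounded to four significant figures across the worked steps; exactly one rounding is applied to each reported figure — the derived quantities are recomputed from the batch weights for 1000 g of glass in full float precision (the totals, six oxide percentages, the yield, net glass mass, ignition loss), exactly as printed in question or answer.
Per-oxide target masses for 1000 g fused product:
  ZnO: 17.90% × 1000 = 179.0 g
  ZrO2: 15.97% × 1000 = 159.7 g
  Al2O3: 9.285% × 1000 = 92.85 g
  SiO2: 54.64% × 1000 = 546.4 g
  SrO: 1.479% × 1000 = 14.79 g
  Li2O: 0.7227% × 1000 = 7.227 g
Balance tally, oxide-wise, from the weights as reported, for the quoted basis mass (summed amounts equal target values modulo rounding of the values):
  ZnO: 179.4·0.9980 = 179.0 g (target 179.0 g)
  ZrO2: 239.4·0.6672 = 159.7 g (target 159.7 g)
  Al2O3: 65.84·0.9960 + 97.27·0.2679 + 406.5·0.003000 = 92.85 g (target 92.85 g)
  SiO2: 239.4·0.3318 + 97.27·0.6431 + 406.5·0.9950 = 546.5 g (target 546.4 g)
  SrO: 21.14·0.6997 = 14.79 g (target 14.79 g)
  Li2O: 97.27·0.07430 = 7.227 g (target 7.227 g)
Glass mass check: batch Σ − ignition loss = 1000 g (oxide target masses add up to 1000 g; the stated basis being 1000 g — rounding explains the deltas).
Batch total: Σ batch = 1010 g; the LOI term Σ batch·LOI equals 9.453 g; yield = glass ÷ total batch = 99.06%.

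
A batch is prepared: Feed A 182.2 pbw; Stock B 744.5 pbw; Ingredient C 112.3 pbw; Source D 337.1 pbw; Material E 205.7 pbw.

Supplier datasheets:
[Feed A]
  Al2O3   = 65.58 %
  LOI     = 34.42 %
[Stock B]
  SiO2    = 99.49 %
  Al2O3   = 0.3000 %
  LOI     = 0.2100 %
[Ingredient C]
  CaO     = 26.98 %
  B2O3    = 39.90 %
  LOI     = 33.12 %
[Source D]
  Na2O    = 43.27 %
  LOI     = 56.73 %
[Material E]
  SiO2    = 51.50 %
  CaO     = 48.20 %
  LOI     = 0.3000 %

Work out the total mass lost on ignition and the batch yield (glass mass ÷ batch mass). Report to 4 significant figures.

The intermediate values are displayed rounded off to 4 significant figures within the worked lines. All internal work holds full float precision all the way through. Each reported number is rounded a single time. The derived quantities (totals, LOI, glass mass, the five compositions, the yield) are recomputed from the batch weights at 1288 pbw of glass at exact precision, as written in the question or the answer.
Each material's LOI contribution:
  Feed A: 182.2 × 0.3442 = 62.71 pbw
  Stock B: 744.5 × 0.002100 = 1.563 pbw
  Ingredient C: 112.3 × 0.3312 = 37.19 pbw
  Source D: 337.1 × 0.5673 = 191.2 pbw
  Material E: 205.7 × 0.003000 = 0.6171 pbw
Total LOI = 293.3 pbw
Glass = batch − LOI = 1582 − 293.3 = 1288 pbw

LOI loss = 293.3 pbw; glass = 1288 pbw; yield = 81.46%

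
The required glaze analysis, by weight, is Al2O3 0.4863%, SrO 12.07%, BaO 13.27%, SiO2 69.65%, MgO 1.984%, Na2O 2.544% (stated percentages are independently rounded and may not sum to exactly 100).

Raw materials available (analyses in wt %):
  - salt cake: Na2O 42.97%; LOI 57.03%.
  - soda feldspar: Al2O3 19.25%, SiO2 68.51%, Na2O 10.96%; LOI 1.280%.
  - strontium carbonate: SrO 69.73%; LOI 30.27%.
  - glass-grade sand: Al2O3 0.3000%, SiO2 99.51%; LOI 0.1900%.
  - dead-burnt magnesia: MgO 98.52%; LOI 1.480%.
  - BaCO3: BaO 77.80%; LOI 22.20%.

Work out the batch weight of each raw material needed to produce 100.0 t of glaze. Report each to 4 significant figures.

Working values are shown with 4-significant-digit rounding across the worked steps; the whole derivation carries full precision at each step. Each reported number is rounded only once; all derived quantities, which include the six compositions, ignition loss, yield, net glass mass, totals, are carried at exact precision, as written in the problem or the answer, from the weighed amounts on 100.0 t of glass.
Target masses of each oxide per 100.0 t glaze:
  Al2O3: 0.4863% × 100.0 = 0.4863 t
  SrO: 12.07% × 100.0 = 12.07 t
  BaO: 13.27% × 100.0 = 13.27 t
  SiO2: 69.65% × 100.0 = 69.65 t
  MgO: 1.984% × 100.0 = 1.984 t
  Na2O: 2.544% × 100.0 = 2.544 t
Verifying the oxide balance using the reported weights, for the quoted basis mass (sum by sum, the targets are met up to rounding of the answer):
  Al2O3: 1.451·0.1925 + 68.99·0.003000 = 0.4863 t (target 0.4863 t)
  SrO: 17.31·0.6973 = 12.07 t (target 12.07 t)
  BaO: 17.06·0.7780 = 13.27 t (target 13.27 t)
  SiO2: 1.451·0.6851 + 68.99·0.9951 = 69.65 t (target 69.65 t)
  MgO: 2.014·0.9852 = 1.984 t (target 1.984 t)
  Na2O: 5.550·0.4297 + 1.451·0.1096 = 2.544 t (target 2.544 t)
Auditing the glass mass value: batch Σ − ignition loss = 100.0 t (summing oxide targets gives 100.0 t; the stated basis being 100.0 t — differing by rounding only).
Batch total: Σ batch = 112.4 t; ignition loss, Σ(batch × LOI) = 12.37 t; the yield ratio, glass ÷ batch: 88.99%.

Batch per 100.0 t glaze:
  salt cake: 5.550 t
  soda feldspar: 1.451 t
  strontium carbonate: 17.31 t
  glass-grade sand: 68.99 t
  dead-burnt magnesia: 2.014 t
  BaCO3: 17.06 t
Total batch = 112.4 t; LOI loss = 12.37 t; yield = 88.99%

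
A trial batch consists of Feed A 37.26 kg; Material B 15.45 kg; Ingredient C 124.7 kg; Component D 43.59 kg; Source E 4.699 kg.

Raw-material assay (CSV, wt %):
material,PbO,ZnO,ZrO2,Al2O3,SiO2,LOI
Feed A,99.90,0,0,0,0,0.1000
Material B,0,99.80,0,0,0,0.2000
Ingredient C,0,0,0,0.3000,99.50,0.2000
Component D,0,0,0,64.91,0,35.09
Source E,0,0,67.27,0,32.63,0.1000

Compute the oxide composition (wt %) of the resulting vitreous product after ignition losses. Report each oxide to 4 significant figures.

All internal work carries full precision at every stage. The intermediate values are rounded to 4 significant figures wherever printed — each reported value receives exactly one rounding — all derived quantities (glass mass, ignition loss, yield, the totals, five oxide percentages) are computed in exact precision using the weight values for 210.1 kg of glass, as they appear in the problem or answer text.
Oxide-by-oxide delivered mass:
  PbO: 37.26·0.9990 = 37.22 kg
  ZnO: 15.45·0.9980 = 15.42 kg
  ZrO2: 4.699·0.6727 = 3.161 kg
  Al2O3: 124.7·0.003000 + 43.59·0.6491 = 28.67 kg
  SiO2: 124.7·0.9950 + 4.699·0.3263 = 125.6 kg
LOI: 37.26·0.001000 + 15.45·0.002000 + 124.7·0.002000 + 43.59·0.3509 + 4.699·0.001000 = 15.62 kg
Glass = total batch minus LOI = 225.7 − 15.62 = 210.1 kg (the oxide masses sum to this)
each oxide over glass, ×100, is wt %

Glass mass = 210.1 kg (batch 225.7 − LOI 15.62).
Composition: PbO 17.72%, ZnO 7.340%, ZrO2 1.505%, Al2O3 13.65%, SiO2 59.79%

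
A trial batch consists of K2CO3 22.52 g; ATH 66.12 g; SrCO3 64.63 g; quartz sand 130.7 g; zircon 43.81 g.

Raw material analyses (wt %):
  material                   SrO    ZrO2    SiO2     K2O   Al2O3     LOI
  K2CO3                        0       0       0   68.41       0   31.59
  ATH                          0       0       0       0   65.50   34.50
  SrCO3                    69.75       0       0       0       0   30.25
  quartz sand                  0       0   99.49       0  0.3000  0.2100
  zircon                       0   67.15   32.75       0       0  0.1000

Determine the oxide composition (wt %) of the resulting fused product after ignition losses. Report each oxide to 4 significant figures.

Glass mass = 278.0 g (batch 327.8 − LOI 49.79).
Composition: SrO 16.22%, ZrO2 10.58%, SiO2 51.94%, K2O 5.542%, Al2O3 15.72%

Exact precision is kept at every stage. Mid-chain values appear, rounded to four significant digits, when written out. A single rounding produces every reported value; the derived quantities, which include five oxide percentages, glass mass, the yield, ignition loss, the totals, are computed in full float precision, precisely as stated by question or answer, from the weighed amounts at 278.0 g of glass.
Mass of each oxide from the mix:
  SrO: 64.63·0.6975 = 45.08 g
  ZrO2: 43.81·0.6715 = 29.42 g
  SiO2: 130.7·0.9949 + 43.81·0.3275 = 144.4 g
  K2O: 22.52·0.6841 = 15.41 g
  Al2O3: 66.12·0.6550 + 130.7·0.003000 = 43.70 g
LOI: 22.52·0.3159 + 66.12·0.3450 + 64.63·0.3025 + 130.7·0.002100 + 43.81·0.001000 = 49.79 g
Resulting glass, batch − LOI: 327.8 − 49.79 = 278.0 g (matching Σ of the oxides)
wt % = 100 × oxide mass / glass mass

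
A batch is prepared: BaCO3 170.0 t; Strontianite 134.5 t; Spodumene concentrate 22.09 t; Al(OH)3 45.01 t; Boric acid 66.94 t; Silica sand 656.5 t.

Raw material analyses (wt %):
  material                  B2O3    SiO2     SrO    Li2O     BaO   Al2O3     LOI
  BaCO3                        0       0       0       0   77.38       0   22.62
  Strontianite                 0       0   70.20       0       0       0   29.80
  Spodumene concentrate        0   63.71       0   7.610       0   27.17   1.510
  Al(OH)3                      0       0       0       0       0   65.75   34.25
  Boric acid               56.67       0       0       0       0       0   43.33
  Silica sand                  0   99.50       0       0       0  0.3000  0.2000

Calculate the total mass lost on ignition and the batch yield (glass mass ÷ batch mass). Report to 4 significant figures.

Full float precision is maintained through every step. The intermediate values are printed rounded to 4 significant digits across the worked steps. Every reported result takes just one rounding — the derived quantities, which include LOI, the totals, net glass mass, the yield, the six compositions, are carried in full precision, as they appear in the problem or answer text, from the batch weights for 970.4 t of glass.
Material-by-material LOI:
  BaCO3: 170.0 × 0.2262 = 38.45 t
  Strontianite: 134.5 × 0.2980 = 40.08 t
  Spodumene concentrate: 22.09 × 0.01510 = 0.3336 t
  Al(OH)3: 45.01 × 0.3425 = 15.42 t
  Boric acid: 66.94 × 0.4333 = 29.01 t
  Silica sand: 656.5 × 0.002000 = 1.313 t
Total LOI = 124.6 t
Glass = batch − LOI = 1095 − 124.6 = 970.4 t

LOI loss = 124.6 t; glass = 970.4 t; yield = 88.62%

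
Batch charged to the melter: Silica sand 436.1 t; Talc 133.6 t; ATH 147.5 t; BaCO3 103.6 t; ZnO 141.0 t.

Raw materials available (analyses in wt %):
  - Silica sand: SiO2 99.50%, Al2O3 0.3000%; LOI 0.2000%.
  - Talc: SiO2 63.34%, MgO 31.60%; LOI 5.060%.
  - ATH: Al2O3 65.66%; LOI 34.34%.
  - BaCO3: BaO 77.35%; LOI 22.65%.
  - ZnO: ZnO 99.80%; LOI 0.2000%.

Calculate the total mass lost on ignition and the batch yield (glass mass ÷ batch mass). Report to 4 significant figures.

Rounding to 4 significant figures governs each in-between result as displayed; the working math maintains exact precision end to end. Each reported result is rounded once only. The derived quantities, which include five oxide percentages, LOI, net glass mass, yield, totals, are re-derived at exact precision, exactly as printed in the problem or the answer, starting from the weights on 879.8 t of glass.
Material-by-material LOI:
  Silica sand: 436.1 × 0.002000 = 0.8722 t
  Talc: 133.6 × 0.05060 = 6.760 t
  ATH: 147.5 × 0.3434 = 50.65 t
  BaCO3: 103.6 × 0.2265 = 23.47 t
  ZnO: 141.0 × 0.002000 = 0.2820 t
Total LOI = 82.03 t
Glass = batch − LOI = 961.8 − 82.03 = 879.8 t

LOI loss = 82.03 t; glass = 879.8 t; yield = 91.47%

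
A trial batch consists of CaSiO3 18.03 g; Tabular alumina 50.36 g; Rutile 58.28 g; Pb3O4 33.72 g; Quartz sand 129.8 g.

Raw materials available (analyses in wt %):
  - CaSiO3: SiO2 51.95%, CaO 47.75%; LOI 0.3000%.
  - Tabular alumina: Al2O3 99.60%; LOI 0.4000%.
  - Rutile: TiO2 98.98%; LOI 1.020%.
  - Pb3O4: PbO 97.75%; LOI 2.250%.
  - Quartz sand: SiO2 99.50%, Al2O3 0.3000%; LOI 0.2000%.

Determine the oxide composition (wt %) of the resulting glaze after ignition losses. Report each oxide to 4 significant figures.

Glass mass = 288.3 g (batch 290.2 − LOI 1.868).
Composition: SiO2 48.04%, Al2O3 17.53%, PbO 11.43%, TiO2 20.01%, CaO 2.986%

Intermediates appear with 4-significant-figure rounding alongside each step; all arithmetic carries full float precision in every operation — exactly one rounding is applied to every reported value. All derived quantities, including glass mass, LOI, totals, the yield, five oxide percentages, are carried using the weight values per 288.3 g of glass at exact precision exactly as shown in the question or the answer.
Oxide masses out of the charge:
  SiO2: 18.03·0.5195 + 129.8·0.9950 = 138.5 g
  Al2O3: 50.36·0.9960 + 129.8·0.003000 = 50.55 g
  PbO: 33.72·0.9775 = 32.96 g
  TiO2: 58.28·0.9898 = 57.69 g
  CaO: 18.03·0.4775 = 8.609 g
LOI: 18.03·0.003000 + 50.36·0.004000 + 58.28·0.01020 + 33.72·0.02250 + 129.8·0.002000 = 1.868 g
Net of LOI, the glass mass = 290.2 − 1.868 = 288.3 g (= the summed oxide contributions)
each wt % is 100 × oxide ÷ glass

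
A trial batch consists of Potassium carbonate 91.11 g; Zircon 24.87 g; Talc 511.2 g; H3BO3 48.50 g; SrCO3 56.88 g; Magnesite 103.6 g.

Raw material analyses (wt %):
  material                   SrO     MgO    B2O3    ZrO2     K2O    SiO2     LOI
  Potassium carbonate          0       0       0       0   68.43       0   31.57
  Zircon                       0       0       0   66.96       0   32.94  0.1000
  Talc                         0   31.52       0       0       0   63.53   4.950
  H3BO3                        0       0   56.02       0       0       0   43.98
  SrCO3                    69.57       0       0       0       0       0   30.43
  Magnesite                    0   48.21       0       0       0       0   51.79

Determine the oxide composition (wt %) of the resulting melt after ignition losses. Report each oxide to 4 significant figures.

All arithmetic carries full float precision all the way through; intermediates are displayed, rounded to 4 significant digits, across the worked steps; a single rounding finalizes every reported value. Derived quantities, which include six oxide percentages, the yield, the totals, LOI, glass mass, are recomputed at exact precision, as set out in either problem or answer, from the weighed amounts at 689.8 g of glass.
Per-oxide mass from batch:
  SrO: 56.88·0.6957 = 39.57 g
  MgO: 511.2·0.3152 + 103.6·0.4821 = 211.1 g
  B2O3: 48.50·0.5602 = 27.17 g
  ZrO2: 24.87·0.6696 = 16.65 g
  K2O: 91.11·0.6843 = 62.35 g
  SiO2: 24.87·0.3294 + 511.2·0.6353 = 333.0 g
LOI: 91.11·0.3157 + 24.87·0.001000 + 511.2·0.04950 + 48.50·0.4398 + 56.88·0.3043 + 103.6·0.5179 = 146.4 g
The glass mass, total less LOI, = 836.2 − 146.4 = 689.8 g (matching Σ of the oxides)
wt % = oxide mass / glass mass × 100

Glass mass = 689.8 g (batch 836.2 − LOI 146.4).
Composition: SrO 5.737%, MgO 30.60%, B2O3 3.939%, ZrO2 2.414%, K2O 9.039%, SiO2 48.27%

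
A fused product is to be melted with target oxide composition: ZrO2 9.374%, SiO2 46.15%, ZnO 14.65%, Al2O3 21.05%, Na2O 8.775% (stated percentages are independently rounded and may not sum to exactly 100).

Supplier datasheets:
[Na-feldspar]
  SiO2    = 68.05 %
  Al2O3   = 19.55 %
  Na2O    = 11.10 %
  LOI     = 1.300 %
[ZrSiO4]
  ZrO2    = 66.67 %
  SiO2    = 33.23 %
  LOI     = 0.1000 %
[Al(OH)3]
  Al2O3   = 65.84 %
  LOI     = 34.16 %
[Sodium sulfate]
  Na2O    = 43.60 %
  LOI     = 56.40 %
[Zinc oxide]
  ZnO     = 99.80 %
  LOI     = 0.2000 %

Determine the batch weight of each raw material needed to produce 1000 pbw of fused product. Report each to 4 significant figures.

Batch per 1000 pbw fused product:
  Na-feldspar: 609.5 pbw
  ZrSiO4: 140.6 pbw
  Al(OH)3: 138.7 pbw
  Sodium sulfate: 46.09 pbw
  Zinc oxide: 146.8 pbw
Total batch = 1082 pbw; LOI loss = 81.73 pbw; yield = 92.44%

Every computation runs at full precision from first step to last; working values are displayed, with 4-significant-digit rounding, alongside each step. Every reported result takes a single rounding. Derived quantities, including net glass mass, LOI, the yield, the totals, the five compositions, are re-derived using the weight values per 1000 pbw of glass in full precision as set out in the problem or answer text.
Oxide-by-oxide targets in 1000 pbw fused product:
  ZrO2: 9.374% × 1000 = 93.74 pbw
  SiO2: 46.15% × 1000 = 461.5 pbw
  ZnO: 14.65% × 1000 = 146.5 pbw
  Al2O3: 21.05% × 1000 = 210.5 pbw
  Na2O: 8.775% × 1000 = 87.75 pbw
Mass-balance tally per oxide per the reported batch figures, per the basis as stated (each sum matches its target mass once rounding is allowed for):
  ZrO2: 140.6·0.6667 = 93.74 pbw (target 93.74 pbw)
  SiO2: 609.5·0.6805 + 140.6·0.3323 = 461.5 pbw (target 461.5 pbw)
  ZnO: 146.8·0.9980 = 146.5 pbw (target 146.5 pbw)
  Al2O3: 609.5·0.1955 + 138.7·0.6584 = 210.5 pbw (target 210.5 pbw)
  Na2O: 609.5·0.1110 + 46.09·0.4360 = 87.75 pbw (target 87.75 pbw)
Mass balance on the glass: the batch minus its LOI: 1000 pbw (targets for the oxides total 1000 pbw; basis as stated: 1000 pbw — gaps are rounding artifacts).
Whole-batch sum: Σ batch = 1082 pbw; LOI loss = Σ batch·LOI = 81.73 pbw; yield = glass ÷ total batch = 92.44%.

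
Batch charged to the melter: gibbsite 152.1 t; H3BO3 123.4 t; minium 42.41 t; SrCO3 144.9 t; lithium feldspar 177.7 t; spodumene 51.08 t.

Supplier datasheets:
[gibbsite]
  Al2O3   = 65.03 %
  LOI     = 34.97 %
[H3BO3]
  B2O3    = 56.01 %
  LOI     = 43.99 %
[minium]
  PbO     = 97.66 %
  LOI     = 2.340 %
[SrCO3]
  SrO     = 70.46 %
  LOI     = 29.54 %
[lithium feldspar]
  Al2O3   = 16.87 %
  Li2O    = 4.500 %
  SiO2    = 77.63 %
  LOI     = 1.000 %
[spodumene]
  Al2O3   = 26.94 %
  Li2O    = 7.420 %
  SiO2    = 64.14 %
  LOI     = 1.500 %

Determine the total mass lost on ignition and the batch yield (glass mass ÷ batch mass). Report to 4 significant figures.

Values along the way are printed (rounded to four significant figures) across the worked steps. The whole derivation holds full float precision in every operation; each reported figure is rounded once only; all derived quantities, which include the six compositions, yield, net glass mass, totals, ignition loss, are rebuilt at exact precision, precisely as stated by the question or the answer, from the weighed amounts for 537.8 t of glass.
Each material's LOI contribution:
  gibbsite: 152.1 × 0.3497 = 53.19 t
  H3BO3: 123.4 × 0.4399 = 54.28 t
  minium: 42.41 × 0.02340 = 0.9924 t
  SrCO3: 144.9 × 0.2954 = 42.80 t
  lithium feldspar: 177.7 × 0.01000 = 1.777 t
  spodumene: 51.08 × 0.01500 = 0.7662 t
Total LOI = 153.8 t
Glass = batch − LOI = 691.6 − 153.8 = 537.8 t

LOI loss = 153.8 t; glass = 537.8 t; yield = 77.76%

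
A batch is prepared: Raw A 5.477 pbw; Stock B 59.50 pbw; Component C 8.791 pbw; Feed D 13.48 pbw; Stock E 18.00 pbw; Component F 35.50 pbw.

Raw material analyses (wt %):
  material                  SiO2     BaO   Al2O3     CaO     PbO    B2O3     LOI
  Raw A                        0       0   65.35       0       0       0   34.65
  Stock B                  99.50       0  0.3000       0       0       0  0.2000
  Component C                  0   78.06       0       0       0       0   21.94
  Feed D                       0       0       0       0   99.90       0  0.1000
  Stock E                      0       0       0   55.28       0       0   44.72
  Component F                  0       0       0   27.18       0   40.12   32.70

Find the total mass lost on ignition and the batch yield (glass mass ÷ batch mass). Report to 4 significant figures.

Values along the way are printed with 4-significant-figure rounding between the steps — the working math carries full precision at every stage; each reported result takes just one rounding. All derived quantities (the yield, ignition loss, six oxide percentages, glass mass, totals) are recomputed from the weighed amounts per 117.1 pbw of glass in full precision, as quoted within question or answer.
Loss on ignition, line by line:
  Raw A: 5.477 × 0.3465 = 1.898 pbw
  Stock B: 59.50 × 0.002000 = 0.1190 pbw
  Component C: 8.791 × 0.2194 = 1.929 pbw
  Feed D: 13.48 × 0.001000 = 0.01348 pbw
  Stock E: 18.00 × 0.4472 = 8.050 pbw
  Component F: 35.50 × 0.3270 = 11.61 pbw
Total LOI = 23.62 pbw
Glass = batch − LOI = 140.7 − 23.62 = 117.1 pbw

LOI loss = 23.62 pbw; glass = 117.1 pbw; yield = 83.22%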